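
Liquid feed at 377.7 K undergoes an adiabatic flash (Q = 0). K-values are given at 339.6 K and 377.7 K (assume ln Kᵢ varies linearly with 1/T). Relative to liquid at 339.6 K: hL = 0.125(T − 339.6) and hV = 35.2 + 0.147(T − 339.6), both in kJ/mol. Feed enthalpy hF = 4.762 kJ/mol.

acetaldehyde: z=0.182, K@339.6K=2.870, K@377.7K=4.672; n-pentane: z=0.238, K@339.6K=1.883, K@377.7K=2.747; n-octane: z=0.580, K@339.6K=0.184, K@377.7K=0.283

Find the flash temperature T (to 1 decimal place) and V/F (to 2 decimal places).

T = 344.6 K, V/F = 0.12

Adiabatic flash: solve Rachford–Rice at each trial T, then check hF = ψ·hV(T) + (1−ψ)·hL(T).
  T = 339.6 K: K = (2.870, 1.883, 0.184), RR gives ψ = 0.067, H_out = 2.365 kJ/mol
  T = 377.7 K: K = (4.672, 2.747, 0.283), RR gives ψ = 0.346, H_out = 17.243 kJ/mol
  T = 358.6 K: K = (3.707, 2.296, 0.231), RR gives ψ = 0.229, H_out = 10.543 kJ/mol
  T = 349.1 K: K = (3.273, 2.085, 0.207), RR gives ψ = 0.157, H_out = 6.745 kJ/mol
  T = 344.4 K: K = (3.070, 1.984, 0.195), RR gives ψ = 0.115, H_out = 4.670 kJ/mol
  T = 346.8 K: K = (3.173, 2.035, 0.201), RR gives ψ = 0.137, H_out = 5.749 kJ/mol
Linear interpolation between T = 344.4 (H_out = 4.670) and T = 346.8 (H_out = 5.749) on hF = 4.762 gives T ≈ 344.6 K, at which ψ = 0.12.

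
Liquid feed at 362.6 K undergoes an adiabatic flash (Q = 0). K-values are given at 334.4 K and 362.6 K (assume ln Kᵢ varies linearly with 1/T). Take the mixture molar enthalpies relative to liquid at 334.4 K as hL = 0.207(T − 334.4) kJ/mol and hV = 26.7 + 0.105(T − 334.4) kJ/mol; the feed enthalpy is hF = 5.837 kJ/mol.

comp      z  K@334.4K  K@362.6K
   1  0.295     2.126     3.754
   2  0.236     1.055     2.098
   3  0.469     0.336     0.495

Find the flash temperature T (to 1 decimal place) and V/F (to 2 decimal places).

T = 338.1 K, V/F = 0.19

Adiabatic flash: solve Rachford–Rice at each trial T, then check hF = ψ·hV(T) + (1−ψ)·hL(T).
  T = 334.4 K: K = (2.126, 1.055, 0.336), RR gives ψ = 0.060, H_out = 1.590 kJ/mol
  T = 362.6 K: K = (3.754, 2.098, 0.495), RR gives ψ = 0.791, H_out = 24.678 kJ/mol
  T = 348.5 K: K = (2.858, 1.509, 0.411), RR gives ψ = 0.482, H_out = 15.087 kJ/mol
  T = 341.4 K: K = (2.470, 1.265, 0.372), RR gives ψ = 0.293, H_out = 9.071 kJ/mol
  T = 337.9 K: K = (2.293, 1.156, 0.354), RR gives ψ = 0.184, H_out = 5.573 kJ/mol
  T = 339.6 K: K = (2.378, 1.208, 0.363), RR gives ψ = 0.239, H_out = 7.325 kJ/mol
  T = 338.8 K: K = (2.338, 1.183, 0.358), RR gives ψ = 0.213, H_out = 6.514 kJ/mol
  T = 338.4 K: K = (2.318, 1.171, 0.356), RR gives ψ = 0.200, H_out = 6.099 kJ/mol
  T = 338.1 K: K = (2.303, 1.162, 0.355), RR gives ψ = 0.191, H_out = 5.785 kJ/mol
Linear interpolation between T = 338.1 (H_out = 5.785) and T = 338.4 (H_out = 6.099) on hF = 5.837 gives T ≈ 338.1 K, at which ψ = 0.19.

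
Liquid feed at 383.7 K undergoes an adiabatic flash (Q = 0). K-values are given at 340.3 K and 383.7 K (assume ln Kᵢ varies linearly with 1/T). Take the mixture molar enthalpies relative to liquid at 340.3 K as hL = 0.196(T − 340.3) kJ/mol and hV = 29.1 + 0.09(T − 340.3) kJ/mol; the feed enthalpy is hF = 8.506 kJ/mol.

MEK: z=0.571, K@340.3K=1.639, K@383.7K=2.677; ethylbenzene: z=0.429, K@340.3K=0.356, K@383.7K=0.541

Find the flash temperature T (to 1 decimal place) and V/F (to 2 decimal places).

Adiabatic flash: solve Rachford–Rice at each trial T, then check hF = ψ·hV(T) + (1−ψ)·hL(T).
  T = 340.3 K: K = (1.639, 0.356), RR gives ψ = 0.215, H_out = 6.265 kJ/mol
  T = 383.7 K: K = (2.677, 0.541), RR gives ψ = 0.988, H_out = 32.717 kJ/mol
  T = 362.0 K: K = (2.126, 0.444), RR gives ψ = 0.647, H_out = 21.582 kJ/mol
  T = 351.1 K: K = (1.873, 0.399), RR gives ψ = 0.459, H_out = 14.934 kJ/mol
  T = 345.7 K: K = (1.754, 0.377), RR gives ψ = 0.348, H_out = 10.979 kJ/mol
  T = 343.0 K: K = (1.696, 0.367), RR gives ψ = 0.285, H_out = 8.739 kJ/mol
  T = 341.6 K: K = (1.666, 0.361), RR gives ψ = 0.250, H_out = 7.489 kJ/mol
Linear interpolation between T = 341.6 (H_out = 7.489) and T = 343.0 (H_out = 8.739) on hF = 8.506 gives T ≈ 342.7 K, at which ψ = 0.28.

T = 342.7 K, V/F = 0.28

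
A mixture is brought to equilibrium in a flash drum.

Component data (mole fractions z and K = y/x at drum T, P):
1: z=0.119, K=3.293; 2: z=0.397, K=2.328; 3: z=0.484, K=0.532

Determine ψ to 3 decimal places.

ψ = 0.780

Material balance + equilibrium reduce to Σ zᵢ(Kᵢ−1)/(1+ψ(Kᵢ−1)) = 0.
Feasibility: ΣzᵢKᵢ = 1.574, Σzᵢ/Kᵢ = 1.116 — both > 1, two phases present.
Newton iteration, ψ⁰ = 0.5:
  ψ = 0.500: g = 0.1483, g' = -0.569 → ψ = 0.760
  ψ = 0.760: g = 0.0101, g' = -0.512 → ψ = 0.780
Converged at ψ = 0.780.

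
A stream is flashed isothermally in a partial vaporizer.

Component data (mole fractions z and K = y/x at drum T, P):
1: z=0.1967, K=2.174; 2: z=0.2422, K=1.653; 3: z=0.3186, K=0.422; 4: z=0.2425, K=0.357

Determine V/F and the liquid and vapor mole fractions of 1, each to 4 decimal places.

Material balance + equilibrium reduce to Σ zᵢ(Kᵢ−1)/(1+V/F(Kᵢ−1)) = 0.
Check two-phase: ΣzᵢKᵢ = 1.0490 > 1 and Σzᵢ/Kᵢ = 1.6712 > 1, so g(0) = 0.0490 > 0 and g(1) = -0.6712 < 0.
Newton iteration, V/F⁰ = 0.37:
  V/F = 0.3700: g = -0.15048, g' = -0.5436 → V/F = 0.0932
  V/F = 0.0932: g = -0.00327, g' = -0.5444 → V/F = 0.0872
Converged at V/F = 0.0872.
Compositions from xᵢ = zᵢ/(1+V/F(Kᵢ−1)), yᵢ = Kᵢxᵢ:
  1: x = 0.1784, y = 0.3879
  2: x = 0.2292, y = 0.3788
  3: x = 0.3355, y = 0.1416
  4: x = 0.2569, y = 0.0917

V/F = 0.0872, x_1 = 0.1784, y_1 = 0.3879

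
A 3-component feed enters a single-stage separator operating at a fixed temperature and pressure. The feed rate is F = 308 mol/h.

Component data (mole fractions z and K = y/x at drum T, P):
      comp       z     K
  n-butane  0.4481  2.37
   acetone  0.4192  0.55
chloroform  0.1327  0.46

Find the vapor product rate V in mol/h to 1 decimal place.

Iterate (Newton) starting at ψ = 0.53:
  ψ = 0.5300: g = 0.00754, g' = -0.5046 → ψ = 0.5450
Converged at ψ = 0.5450.
Then V = ψ·F = 0.5450·308 = 167.9 mol/h and L = F − V = 140.1 mol/h.

V = 167.9 mol/h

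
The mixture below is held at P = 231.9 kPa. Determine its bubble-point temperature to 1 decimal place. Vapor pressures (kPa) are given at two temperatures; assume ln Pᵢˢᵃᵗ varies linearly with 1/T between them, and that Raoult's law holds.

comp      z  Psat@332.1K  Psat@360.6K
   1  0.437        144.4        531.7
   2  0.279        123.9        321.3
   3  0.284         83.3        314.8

T = 346.7 K

Bubble-point temperature: ΣzᵢPᵢˢᵃᵗ(T) = P. Interpolate ln Pᵢˢᵃᵗ = aᵢ + bᵢ/T.
  T = 332.1 K: ΣzᵢPᵢˢᵃᵗ = 121.33 kPa
  T = 360.6 K: ΣzᵢPᵢˢᵃᵗ = 411.40 kPa
  T = 346.4 K: ΣzᵢPᵢˢᵃᵗ = 228.90 kPa
  T = 353.5 K: ΣzᵢPᵢˢᵃᵗ = 308.48 kPa
  T = 349.9 K: ΣzᵢPᵢˢᵃᵗ = 265.53 kPa
  T = 348.1 K: ΣzᵢPᵢˢᵃᵗ = 246.09 kPa
Interpolating between 346.4 K and 348.1 K gives T ≈ 346.7 K.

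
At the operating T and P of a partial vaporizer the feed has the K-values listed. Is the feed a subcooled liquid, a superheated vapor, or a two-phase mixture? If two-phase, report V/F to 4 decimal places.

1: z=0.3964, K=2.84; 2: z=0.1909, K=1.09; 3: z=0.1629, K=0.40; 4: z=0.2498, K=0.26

two-phase, V/F = 0.4555

ΣzᵢKᵢ = 1.4640; Σzᵢ/Kᵢ = 1.6827.
Both exceed 1, so a two-phase solution exists.
Iterate (Newton) starting at ψ = 0.5:
  ψ = 0.5000: g = -0.03672, g' = -0.8298 → ψ = 0.4557
  ψ = 0.4557: g = -0.00023, g' = -0.8210 → ψ = 0.4555
Converged at ψ = 0.4555.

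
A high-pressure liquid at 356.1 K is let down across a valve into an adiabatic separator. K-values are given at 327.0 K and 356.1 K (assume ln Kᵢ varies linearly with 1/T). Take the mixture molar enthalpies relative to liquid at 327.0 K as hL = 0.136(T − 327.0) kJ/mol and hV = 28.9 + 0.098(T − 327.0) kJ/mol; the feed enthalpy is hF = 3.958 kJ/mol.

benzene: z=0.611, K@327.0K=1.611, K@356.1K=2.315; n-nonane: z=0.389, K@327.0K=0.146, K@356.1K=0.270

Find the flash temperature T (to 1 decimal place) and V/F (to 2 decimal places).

Adiabatic flash: solve Rachford–Rice at each trial T, then check hF = ψ·hV(T) + (1−ψ)·hL(T).
  T = 327.0 K: K = (1.611, 0.146), RR gives ψ = 0.079, H_out = 2.277 kJ/mol
  T = 356.1 K: K = (2.315, 0.270), RR gives ψ = 0.541, H_out = 18.999 kJ/mol
  T = 341.6 K: K = (1.947, 0.201), RR gives ψ = 0.354, H_out = 12.033 kJ/mol
  T = 334.3 K: K = (1.775, 0.172), RR gives ψ = 0.236, H_out = 7.747 kJ/mol
  T = 330.6 K: K = (1.691, 0.158), RR gives ψ = 0.163, H_out = 5.175 kJ/mol
  T = 328.8 K: K = (1.651, 0.152), RR gives ψ = 0.123, H_out = 3.783 kJ/mol
Linear interpolation between T = 328.8 (H_out = 3.783) and T = 330.6 (H_out = 5.175) on hF = 3.958 gives T ≈ 329.0 K, at which ψ = 0.13.

T = 329.0 K, V/F = 0.13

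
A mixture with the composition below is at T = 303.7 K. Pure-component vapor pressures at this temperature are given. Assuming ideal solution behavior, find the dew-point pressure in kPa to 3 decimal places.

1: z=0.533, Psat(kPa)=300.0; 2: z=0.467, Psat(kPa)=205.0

Pdew = 246.626 kPa

At the dew point ψ → 1, so Σzᵢ/Kᵢ = 1 with Kᵢ = Pᵢˢᵃᵗ/P ⇒ 1/P = Σzᵢ/Pᵢˢᵃᵗ.
1/P = 0.533/300.0 + 0.467/205.0 = 0.004055 ⇒ P = 246.626 kPa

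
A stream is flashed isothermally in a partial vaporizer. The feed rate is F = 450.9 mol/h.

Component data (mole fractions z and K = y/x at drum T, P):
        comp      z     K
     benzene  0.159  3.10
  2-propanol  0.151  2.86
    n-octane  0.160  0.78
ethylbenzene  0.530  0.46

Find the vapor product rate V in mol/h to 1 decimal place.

Material balance + equilibrium reduce to Σ zᵢ(Kᵢ−1)/(1+V/F(Kᵢ−1)) = 0.
Feasibility: ΣzᵢKᵢ = 1.293, Σzᵢ/Kᵢ = 1.461 — both > 1, two phases present.
Iterate (Newton) starting at V/F = 0.5:
  V/F = 0.500: g = -0.1232, g' = -0.607 → V/F = 0.297
  V/F = 0.297: g = 0.0080, g' = -0.711 → V/F = 0.308
Converged at V/F = 0.308.
Then V = V/F·F = 0.3084·450.9 = 139.0 mol/h and L = F − V = 311.9 mol/h.

V = 139.0 mol/h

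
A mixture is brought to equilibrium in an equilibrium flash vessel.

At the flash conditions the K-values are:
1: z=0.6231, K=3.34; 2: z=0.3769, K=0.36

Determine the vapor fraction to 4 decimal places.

Material balance + equilibrium reduce to Σ zᵢ(Kᵢ−1)/(1+ψ(Kᵢ−1)) = 0.
Check two-phase: ΣzᵢKᵢ = 2.2168 > 1 and Σzᵢ/Kᵢ = 1.2335 > 1, so g(0) = 1.2168 > 0 and g(1) = -0.2335 < 0.
Binary case is linear: z₁(K₁−1)(1+ψ(K₂−1)) + z₂(K₂−1)(1+ψ(K₁−1)) = 0
⇒ ψ = [z₁(K₁−1)+z₂(K₂−1)] / [−(K₁−1)(K₂−1)] = 1.21684/1.49760 = 0.8125

ψ = 0.8125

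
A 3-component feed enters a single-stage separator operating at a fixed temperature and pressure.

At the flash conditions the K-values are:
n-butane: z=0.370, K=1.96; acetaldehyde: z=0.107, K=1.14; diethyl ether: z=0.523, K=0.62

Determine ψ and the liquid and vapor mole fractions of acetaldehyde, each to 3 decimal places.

Newton–Raphson from ψ = 0.5:
  ψ = 0.500: g = 0.0086, g' = -0.273 → ψ = 0.532
Converged at ψ = 0.532.
Compositions from xᵢ = zᵢ/(1+ψ(Kᵢ−1)), yᵢ = Kᵢxᵢ:
  n-butane: x = 0.245, y = 0.480
  acetaldehyde: x = 0.100, y = 0.114
  diethyl ether: x = 0.655, y = 0.406

ψ = 0.532, x_acetaldehyde = 0.100, y_acetaldehyde = 0.114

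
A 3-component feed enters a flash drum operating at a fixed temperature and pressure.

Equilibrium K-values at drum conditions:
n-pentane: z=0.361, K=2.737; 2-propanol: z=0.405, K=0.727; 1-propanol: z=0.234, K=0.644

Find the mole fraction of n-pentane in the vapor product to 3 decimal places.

y_n-pentane = 0.409

Iterate (Newton) starting at ψ = 0.5:
  ψ = 0.500: g = 0.1062, g' = -0.396 → ψ = 0.768
  ψ = 0.768: g = 0.0141, g' = -0.304 → ψ = 0.814
  ψ = 0.814: g = 0.0002, g' = -0.296 → ψ = 0.815
Converged at ψ = 0.815.
Compositions from xᵢ = zᵢ/(1+ψ(Kᵢ−1)), yᵢ = Kᵢxᵢ:
  n-pentane: x = 0.149, y = 0.409
  2-propanol: x = 0.521, y = 0.379
  1-propanol: x = 0.330, y = 0.212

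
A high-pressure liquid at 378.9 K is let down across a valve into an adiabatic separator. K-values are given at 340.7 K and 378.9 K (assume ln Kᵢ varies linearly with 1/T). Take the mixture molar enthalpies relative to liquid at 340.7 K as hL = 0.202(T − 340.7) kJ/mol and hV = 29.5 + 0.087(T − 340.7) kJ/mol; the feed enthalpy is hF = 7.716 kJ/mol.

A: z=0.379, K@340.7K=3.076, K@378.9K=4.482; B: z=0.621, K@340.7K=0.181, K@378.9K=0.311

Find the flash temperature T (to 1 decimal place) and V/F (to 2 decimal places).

Adiabatic flash: solve Rachford–Rice at each trial T, then check hF = ψ·hV(T) + (1−ψ)·hL(T).
  T = 340.7 K: K = (3.076, 0.181), RR gives ψ = 0.164, H_out = 4.827 kJ/mol
  T = 378.9 K: K = (4.482, 0.311), RR gives ψ = 0.372, H_out = 17.049 kJ/mol
  T = 359.8 K: K = (3.750, 0.241), RR gives ψ = 0.273, H_out = 11.322 kJ/mol
  T = 350.2 K: K = (3.404, 0.209), RR gives ψ = 0.221, H_out = 8.198 kJ/mol
  T = 345.4 K: K = (3.236, 0.195), RR gives ψ = 0.193, H_out = 6.537 kJ/mol
  T = 347.8 K: K = (3.320, 0.202), RR gives ψ = 0.207, H_out = 7.377 kJ/mol
Linear interpolation between T = 347.8 (H_out = 7.377) and T = 350.2 (H_out = 8.198) on hF = 7.716 gives T ≈ 348.8 K, at which ψ = 0.21.

T = 348.8 K, V/F = 0.21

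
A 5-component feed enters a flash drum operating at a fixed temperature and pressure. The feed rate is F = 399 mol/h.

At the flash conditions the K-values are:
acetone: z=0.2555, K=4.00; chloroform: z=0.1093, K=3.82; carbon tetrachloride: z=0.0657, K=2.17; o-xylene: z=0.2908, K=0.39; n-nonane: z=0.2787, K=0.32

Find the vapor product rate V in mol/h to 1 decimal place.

Iterate (Newton) starting at β = 0.34:
  β = 0.3400: g = 0.12149, g' = -1.2264 → β = 0.4391
  β = 0.4391: g = 0.00683, g' = -1.1048 → β = 0.4452
  β = 0.4452: g = 0.00001, g' = -1.1003 → β = 0.4453
Converged at β = 0.4453.
Then V = β·F = 0.4453·399 = 177.7 mol/h and L = F − V = 221.3 mol/h.

V = 177.7 mol/h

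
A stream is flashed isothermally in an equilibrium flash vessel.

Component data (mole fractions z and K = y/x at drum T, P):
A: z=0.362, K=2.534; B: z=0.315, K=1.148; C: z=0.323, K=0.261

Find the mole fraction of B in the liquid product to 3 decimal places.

x_B = 0.294

Let β = V/F and solve Σ zᵢ(Kᵢ−1)/(1+β(Kᵢ−1)) = 0.
Check two-phase: ΣzᵢKᵢ = 1.363 > 1 and Σzᵢ/Kᵢ = 1.655 > 1, so g(0) = 0.363 > 0 and g(1) = -0.655 < 0.
Newton iteration, β⁰ = 0.5:
  β = 0.500: g = -0.0209, g' = -0.723 → β = 0.471
Converged at β = 0.471.
Compositions from xᵢ = zᵢ/(1+β(Kᵢ−1)), yᵢ = Kᵢxᵢ:
  A: x = 0.210, y = 0.533
  B: x = 0.294, y = 0.338
  C: x = 0.495, y = 0.129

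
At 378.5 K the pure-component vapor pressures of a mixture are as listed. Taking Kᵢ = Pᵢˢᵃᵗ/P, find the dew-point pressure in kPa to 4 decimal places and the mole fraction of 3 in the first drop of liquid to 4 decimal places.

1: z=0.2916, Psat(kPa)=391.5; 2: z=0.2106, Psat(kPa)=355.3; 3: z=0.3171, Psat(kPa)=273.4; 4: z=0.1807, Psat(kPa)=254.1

Pdew = 311.6680 kPa, x_3 = 0.3615

At the dew point ψ → 1, so Σzᵢ/Kᵢ = 1 with Kᵢ = Pᵢˢᵃᵗ/P ⇒ 1/P = Σzᵢ/Pᵢˢᵃᵗ.
1/P = 0.2916/391.5 + 0.2106/355.3 + 0.3171/273.4 + 0.1807/254.1 = 0.0032085 ⇒ P = 311.6680 kPa
xᵢ = zᵢP/Pᵢˢᵃᵗ ⇒ x_3 = 0.3171·311.6680/273.4 = 0.3615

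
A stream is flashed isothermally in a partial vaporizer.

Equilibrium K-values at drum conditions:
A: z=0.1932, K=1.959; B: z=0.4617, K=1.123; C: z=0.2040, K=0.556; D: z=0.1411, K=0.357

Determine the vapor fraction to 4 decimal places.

ψ = 0.2287

Let ψ = V/F and solve Σ zᵢ(Kᵢ−1)/(1+ψ(Kᵢ−1)) = 0.
g(0) = ΣzᵢKᵢ − 1 = 0.0608 and g(1) = 1 − Σzᵢ/Kᵢ = -0.2719, so a root lies in (0, 1).
Newton–Raphson from ψ = 0.52:
  ψ = 0.5200: g = -0.07706, g' = -0.2849 → ψ = 0.2495
  ψ = 0.2495: g = -0.00533, g' = -0.2559 → ψ = 0.2287
Converged at ψ = 0.2287.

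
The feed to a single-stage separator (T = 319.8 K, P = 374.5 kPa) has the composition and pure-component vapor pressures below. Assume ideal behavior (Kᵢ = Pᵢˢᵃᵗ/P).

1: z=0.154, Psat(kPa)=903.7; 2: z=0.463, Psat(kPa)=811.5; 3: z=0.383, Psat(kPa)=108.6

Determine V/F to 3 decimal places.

V/F = 0.556

Raoult's law: Kᵢ = Pᵢˢᵃᵗ/P = Pᵢˢᵃᵗ/374.5.
  K_1 = 903.7/374.5 = 2.41308, K_2 = 811.5/374.5 = 2.16689, K_3 = 108.6/374.5 = 0.28999
Rachford–Rice: g(V/F) = Σ zᵢ(Kᵢ−1)/(1+V/F(Kᵢ−1)) = 0.
Feasibility: ΣzᵢKᵢ = 1.486, Σzᵢ/Kᵢ = 1.598 — both > 1, two phases present.
Newton–Raphson from V/F = 0.31:
  V/F = 0.310: g = 0.1994, g' = -0.806 → V/F = 0.557
  V/F = 0.557: g = -0.0009, g' = -0.856 → V/F = 0.556
Converged at V/F = 0.556.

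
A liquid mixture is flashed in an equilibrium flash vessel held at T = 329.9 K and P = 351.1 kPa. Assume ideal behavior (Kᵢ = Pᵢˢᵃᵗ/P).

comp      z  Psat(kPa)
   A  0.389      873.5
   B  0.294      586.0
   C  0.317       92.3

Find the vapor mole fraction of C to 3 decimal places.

Raoult's law: Kᵢ = Pᵢˢᵃᵗ/P = Pᵢˢᵃᵗ/351.1.
  K_A = 873.5/351.1 = 2.48790, K_B = 586.0/351.1 = 1.66904, K_C = 92.3/351.1 = 0.26289
Let ψ = V/F and solve Σ zᵢ(Kᵢ−1)/(1+ψ(Kᵢ−1)) = 0.
Feasibility: ΣzᵢKᵢ = 1.542, Σzᵢ/Kᵢ = 1.538 — both > 1, two phases present.
Iterate (Newton) starting at ψ = 0.5:
  ψ = 0.500: g = 0.1092, g' = -0.789 → ψ = 0.638
  ψ = 0.638: g = -0.0067, g' = -0.906 → ψ = 0.631
Converged at ψ = 0.631.
Compositions from xᵢ = zᵢ/(1+ψ(Kᵢ−1)), yᵢ = Kᵢxᵢ:
  A: x = 0.201, y = 0.499
  B: x = 0.207, y = 0.345
  C: x = 0.593, y = 0.156

y_C = 0.156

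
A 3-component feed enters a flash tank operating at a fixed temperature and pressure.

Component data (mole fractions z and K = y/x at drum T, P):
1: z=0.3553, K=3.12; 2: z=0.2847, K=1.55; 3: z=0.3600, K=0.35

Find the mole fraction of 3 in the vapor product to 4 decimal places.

Newton–Raphson from β = 0.5:
  β = 0.5000: g = 0.14179, g' = -0.7631 → β = 0.6858
  β = 0.6858: g = -0.00156, g' = -0.8058 → β = 0.6839
Converged at β = 0.6839.
Compositions from xᵢ = zᵢ/(1+β(Kᵢ−1)), yᵢ = Kᵢxᵢ:
  1: x = 0.1450, y = 0.4525
  2: x = 0.2069, y = 0.3207
  3: x = 0.6481, y = 0.2268

y_3 = 0.2268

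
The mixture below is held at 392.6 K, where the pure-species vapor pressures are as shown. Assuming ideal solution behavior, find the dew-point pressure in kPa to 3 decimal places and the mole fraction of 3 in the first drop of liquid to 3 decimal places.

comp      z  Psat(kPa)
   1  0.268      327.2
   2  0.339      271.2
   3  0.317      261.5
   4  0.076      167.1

Pdew = 267.657 kPa, x_3 = 0.324

At the dew point ψ → 1, so Σzᵢ/Kᵢ = 1 with Kᵢ = Pᵢˢᵃᵗ/P ⇒ 1/P = Σzᵢ/Pᵢˢᵃᵗ.
1/P = 0.268/327.2 + 0.339/271.2 + 0.317/261.5 + 0.076/167.1 = 0.003736 ⇒ P = 267.657 kPa
xᵢ = zᵢP/Pᵢˢᵃᵗ ⇒ x_3 = 0.317·267.657/261.5 = 0.324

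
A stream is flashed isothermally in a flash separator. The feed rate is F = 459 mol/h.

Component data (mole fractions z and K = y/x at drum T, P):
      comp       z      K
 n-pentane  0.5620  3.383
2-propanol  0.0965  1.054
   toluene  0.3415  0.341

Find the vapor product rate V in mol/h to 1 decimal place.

V = 362.7 mol/h

Newton iteration, ψ⁰ = 0.46:
  ψ = 0.4600: g = 0.32104, g' = -1.0320 → ψ = 0.7711
  ψ = 0.7711: g = 0.01943, g' = -1.0097 → ψ = 0.7903
  ψ = 0.7903: g = -0.00019, g' = -1.0301 → ψ = 0.7901
Converged at ψ = 0.7901.
Then V = ψ·F = 0.7901·459 = 362.7 mol/h and L = F − V = 96.3 mol/h.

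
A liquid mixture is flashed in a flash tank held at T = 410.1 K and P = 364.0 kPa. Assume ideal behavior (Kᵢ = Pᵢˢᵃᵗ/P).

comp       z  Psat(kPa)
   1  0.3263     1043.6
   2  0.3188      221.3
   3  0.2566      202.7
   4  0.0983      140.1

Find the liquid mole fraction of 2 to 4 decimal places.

Raoult's law: Kᵢ = Pᵢˢᵃᵗ/P = Pᵢˢᵃᵗ/364.0.
  K_1 = 1043.6/364.0 = 2.867033, K_2 = 221.3/364.0 = 0.607967, K_3 = 202.7/364.0 = 0.556868, K_4 = 140.1/364.0 = 0.384890
Material balance + equilibrium reduce to Σ zᵢ(Kᵢ−1)/(1+ψ(Kᵢ−1)) = 0.
Check two-phase: ΣzᵢKᵢ = 1.3101 > 1 and Σzᵢ/Kᵢ = 1.3544 > 1, so g(0) = 0.3101 > 0 and g(1) = -0.3544 < 0.
Iterate (Newton) starting at ψ = 0.31:
  ψ = 0.3100: g = 0.03708, g' = -0.6443 → ψ = 0.3675
  ψ = 0.3675: g = 0.00131, g' = -0.6009 → ψ = 0.3697
Converged at ψ = 0.3697.
Compositions from xᵢ = zᵢ/(1+ψ(Kᵢ−1)), yᵢ = Kᵢxᵢ:
  1: x = 0.1930, y = 0.5535
  2: x = 0.3728, y = 0.2267
  3: x = 0.3069, y = 0.1709
  4: x = 0.1272, y = 0.0490

x_2 = 0.3728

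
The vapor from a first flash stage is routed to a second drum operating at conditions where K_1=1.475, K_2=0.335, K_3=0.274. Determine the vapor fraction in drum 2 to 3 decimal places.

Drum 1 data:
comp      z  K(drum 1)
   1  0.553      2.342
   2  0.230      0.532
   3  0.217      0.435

V/F (drum 2) = 0.208

Drum 1:
Newton iteration, ψ₁⁰ = 0.5:
  ψ₁ = 0.500: g = 0.1327, g' = -0.577 → ψ₁ = 0.730
  ψ₁ = 0.730: g = 0.0027, g' = -0.571 → ψ₁ = 0.735
Converged at ψ₁ = 0.735.
Drum-1 compositions:
  1: x = 0.278, y = 0.652
  2: x = 0.351, y = 0.186
  3: x = 0.371, y = 0.161
Drum-2 feed = drum-1 vapor: z₂ = (0.6521, 0.1865, 0.1614).
Drum 2:
Let ψ₂ = V/F and solve Σ zᵢ(Kᵢ−1)/(1+ψ₂(Kᵢ−1)) = 0.
g(0) = ΣzᵢKᵢ − 1 = 0.069 and g(1) = 1 − Σzᵢ/Kᵢ = -0.588, so a root lies in (0, 1).
Newton iteration, ψ₂⁰ = 0.43:
  ψ₂ = 0.430: g = -0.0868, g' = -0.443 → ψ₂ = 0.234
  ψ₂ = 0.234: g = -0.0093, g' = -0.358 → ψ₂ = 0.208
Converged at ψ₂ = 0.208.
  1: x = 0.594, y = 0.875
  2: x = 0.216, y = 0.072
  3: x = 0.190, y = 0.052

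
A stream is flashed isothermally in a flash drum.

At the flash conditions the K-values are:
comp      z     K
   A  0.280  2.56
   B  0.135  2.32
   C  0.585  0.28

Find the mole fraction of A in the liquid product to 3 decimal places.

x_A = 0.218

Material balance + equilibrium reduce to Σ zᵢ(Kᵢ−1)/(1+ψ(Kᵢ−1)) = 0.
Feasibility: ΣzᵢKᵢ = 1.194, Σzᵢ/Kᵢ = 2.257 — both > 1, two phases present.
Newton–Raphson from ψ = 0.5:
  ψ = 0.500: g = -0.3054, g' = -1.041 → ψ = 0.207
  ψ = 0.207: g = -0.0244, g' = -0.953 → ψ = 0.181
Converged at ψ = 0.181.
Compositions from xᵢ = zᵢ/(1+ψ(Kᵢ−1)), yᵢ = Kᵢxᵢ:
  A: x = 0.218, y = 0.559
  B: x = 0.109, y = 0.253
  C: x = 0.673, y = 0.188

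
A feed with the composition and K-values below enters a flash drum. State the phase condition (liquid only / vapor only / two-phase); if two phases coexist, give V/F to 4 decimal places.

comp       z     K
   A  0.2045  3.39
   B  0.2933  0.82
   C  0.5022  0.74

two-phase, V/F = 0.5508

ΣzᵢKᵢ = 1.3054; Σzᵢ/Kᵢ = 1.0967.
Both exceed 1, so a two-phase solution exists.
Let ψ = V/F and solve Σ zᵢ(Kᵢ−1)/(1+ψ(Kᵢ−1)) = 0.
Newton–Raphson from ψ = 0.36:
  ψ = 0.3600: g = 0.06221, g' = -0.3897 → ψ = 0.5196
  ψ = 0.5196: g = 0.00880, g' = -0.2894 → ψ = 0.5500
  ψ = 0.5500: g = 0.00021, g' = -0.2760 → ψ = 0.5508
Converged at ψ = 0.5508.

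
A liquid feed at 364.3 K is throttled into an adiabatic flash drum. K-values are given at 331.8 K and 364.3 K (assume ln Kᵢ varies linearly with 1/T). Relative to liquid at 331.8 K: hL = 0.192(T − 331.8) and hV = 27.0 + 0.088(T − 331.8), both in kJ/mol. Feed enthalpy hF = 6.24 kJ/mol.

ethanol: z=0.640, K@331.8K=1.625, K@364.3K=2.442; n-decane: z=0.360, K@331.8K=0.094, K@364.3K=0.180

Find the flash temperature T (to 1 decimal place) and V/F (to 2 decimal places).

T = 335.6 K, V/F = 0.21

Adiabatic flash: solve Rachford–Rice at each trial T, then check hF = ψ·hV(T) + (1−ψ)·hL(T).
  T = 331.8 K: K = (1.625, 0.094), RR gives ψ = 0.130, H_out = 3.521 kJ/mol
  T = 364.3 K: K = (2.442, 0.180), RR gives ψ = 0.531, H_out = 18.778 kJ/mol
  T = 348.1 K: K = (2.012, 0.132), RR gives ψ = 0.382, H_out = 12.793 kJ/mol
  T = 340.0 K: K = (1.814, 0.112), RR gives ψ = 0.279, H_out = 8.859 kJ/mol
  T = 335.9 K: K = (1.718, 0.103), RR gives ψ = 0.212, H_out = 6.420 kJ/mol
  T = 333.9 K: K = (1.672, 0.098), RR gives ψ = 0.174, H_out = 5.074 kJ/mol
Linear interpolation between T = 333.9 (H_out = 5.074) and T = 335.9 (H_out = 6.420) on hF = 6.24 gives T ≈ 335.6 K, at which ψ = 0.21.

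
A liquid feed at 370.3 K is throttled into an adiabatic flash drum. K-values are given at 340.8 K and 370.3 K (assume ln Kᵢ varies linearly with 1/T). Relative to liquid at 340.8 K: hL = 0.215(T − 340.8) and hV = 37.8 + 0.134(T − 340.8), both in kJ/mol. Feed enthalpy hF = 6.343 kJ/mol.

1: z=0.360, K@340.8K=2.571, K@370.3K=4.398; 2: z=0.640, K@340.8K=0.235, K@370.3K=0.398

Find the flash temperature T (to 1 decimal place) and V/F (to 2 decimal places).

Adiabatic flash: solve Rachford–Rice at each trial T, then check hF = ψ·hV(T) + (1−ψ)·hL(T).
  T = 340.8 K: K = (2.571, 0.235), RR gives ψ = 0.063, H_out = 2.389 kJ/mol
  T = 370.3 K: K = (4.398, 0.398), RR gives ψ = 0.410, H_out = 20.849 kJ/mol
  T = 355.6 K: K = (3.403, 0.309), RR gives ψ = 0.255, H_out = 12.517 kJ/mol
  T = 348.2 K: K = (2.967, 0.270), RR gives ψ = 0.168, H_out = 7.844 kJ/mol
  T = 344.5 K: K = (2.764, 0.252), RR gives ψ = 0.119, H_out = 5.245 kJ/mol
  T = 346.4 K: K = (2.867, 0.262), RR gives ψ = 0.145, H_out = 6.607 kJ/mol
Linear interpolation between T = 344.5 (H_out = 5.245) and T = 346.4 (H_out = 6.607) on hF = 6.343 gives T ≈ 346.0 K, at which ψ = 0.14.

T = 346.0 K, V/F = 0.14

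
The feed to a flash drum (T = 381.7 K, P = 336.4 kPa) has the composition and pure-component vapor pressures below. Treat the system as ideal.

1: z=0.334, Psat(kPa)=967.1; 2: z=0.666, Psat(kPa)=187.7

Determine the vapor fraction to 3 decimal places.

ψ = 0.400

Raoult's law: Kᵢ = Pᵢˢᵃᵗ/P = Pᵢˢᵃᵗ/336.4.
  K_1 = 967.1/336.4 = 2.87485, K_2 = 187.7/336.4 = 0.55797
Material balance + equilibrium reduce to Σ zᵢ(Kᵢ−1)/(1+ψ(Kᵢ−1)) = 0.
Check two-phase: ΣzᵢKᵢ = 1.332 > 1 and Σzᵢ/Kᵢ = 1.310 > 1, so g(0) = 0.332 > 0 and g(1) = -0.310 < 0.
Newton iteration, ψ⁰ = 0.42:
  ψ = 0.420: g = -0.0112, g' = -0.564 → ψ = 0.400
Converged at ψ = 0.400.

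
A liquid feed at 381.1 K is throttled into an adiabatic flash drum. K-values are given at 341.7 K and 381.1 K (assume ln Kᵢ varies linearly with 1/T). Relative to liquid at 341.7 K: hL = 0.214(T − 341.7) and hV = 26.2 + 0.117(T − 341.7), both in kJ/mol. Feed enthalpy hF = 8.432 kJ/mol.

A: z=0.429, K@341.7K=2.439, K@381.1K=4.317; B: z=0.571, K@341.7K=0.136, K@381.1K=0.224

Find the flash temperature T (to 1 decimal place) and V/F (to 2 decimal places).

T = 354.8 K, V/F = 0.23

Adiabatic flash: solve Rachford–Rice at each trial T, then check hF = ψ·hV(T) + (1−ψ)·hL(T).
  T = 341.7 K: K = (2.439, 0.136), RR gives ψ = 0.100, H_out = 2.613 kJ/mol
  T = 381.1 K: K = (4.317, 0.224), RR gives ψ = 0.381, H_out = 16.951 kJ/mol
  T = 361.4 K: K = (3.296, 0.177), RR gives ψ = 0.272, H_out = 10.835 kJ/mol
  T = 351.5 K: K = (2.845, 0.156), RR gives ψ = 0.199, H_out = 7.111 kJ/mol
  T = 356.4 K: K = (3.063, 0.166), RR gives ψ = 0.238, H_out = 9.031 kJ/mol
  T = 353.9 K: K = (2.951, 0.161), RR gives ψ = 0.218, H_out = 8.073 kJ/mol
  T = 355.1 K: K = (3.004, 0.163), RR gives ψ = 0.228, H_out = 8.538 kJ/mol
Linear interpolation between T = 353.9 (H_out = 8.073) and T = 355.1 (H_out = 8.538) on hF = 8.432 gives T ≈ 354.8 K, at which ψ = 0.23.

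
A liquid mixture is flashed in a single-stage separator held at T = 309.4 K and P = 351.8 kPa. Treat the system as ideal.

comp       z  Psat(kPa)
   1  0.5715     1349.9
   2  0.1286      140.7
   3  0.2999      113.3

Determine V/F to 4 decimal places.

Raoult's law: Kᵢ = Pᵢˢᵃᵗ/P = Pᵢˢᵃᵗ/351.8.
  K_1 = 1349.9/351.8 = 3.837123, K_2 = 140.7/351.8 = 0.399943, K_3 = 113.3/351.8 = 0.322058
Newton iteration, V/F⁰ = 0.5:
  V/F = 0.5000: g = 0.25259, g' = -1.1964 → V/F = 0.7111
  V/F = 0.7111: g = 0.01014, g' = -1.1600 → V/F = 0.7199
  V/F = 0.7199: g = -0.00003, g' = -1.1664 → V/F = 0.7198
Converged at V/F = 0.7198.

V/F = 0.7198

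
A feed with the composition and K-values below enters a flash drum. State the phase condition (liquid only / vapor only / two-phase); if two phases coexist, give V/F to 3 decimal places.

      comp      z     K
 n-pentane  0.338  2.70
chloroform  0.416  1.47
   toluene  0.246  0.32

ΣzᵢKᵢ = 1.603; Σzᵢ/Kᵢ = 1.177.
Both exceed 1, so a two-phase solution exists.
Let ψ = V/F and solve Σ zᵢ(Kᵢ−1)/(1+ψ(Kᵢ−1)) = 0.
Newton iteration, ψ⁰ = 0.68:
  ψ = 0.680: g = 0.1035, g' = -0.656 → ψ = 0.838
  ψ = 0.838: g = -0.0114, g' = -0.828 → ψ = 0.824
Converged at ψ = 0.824.

two-phase, V/F = 0.824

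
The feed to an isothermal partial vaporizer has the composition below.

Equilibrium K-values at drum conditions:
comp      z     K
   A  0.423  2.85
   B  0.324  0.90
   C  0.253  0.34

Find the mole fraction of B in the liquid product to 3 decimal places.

x_B = 0.348

Material balance + equilibrium reduce to Σ zᵢ(Kᵢ−1)/(1+ψ(Kᵢ−1)) = 0.
Check two-phase: ΣzᵢKᵢ = 1.583 > 1 and Σzᵢ/Kᵢ = 1.253 > 1, so g(0) = 0.583 > 0 and g(1) = -0.253 < 0.
Newton iteration, ψ⁰ = 0.66:
  ψ = 0.660: g = 0.0218, g' = -0.643 → ψ = 0.694
Converged at ψ = 0.694.
Compositions from xᵢ = zᵢ/(1+ψ(Kᵢ−1)), yᵢ = Kᵢxᵢ:
  A: x = 0.185, y = 0.528
  B: x = 0.348, y = 0.313
  C: x = 0.467, y = 0.159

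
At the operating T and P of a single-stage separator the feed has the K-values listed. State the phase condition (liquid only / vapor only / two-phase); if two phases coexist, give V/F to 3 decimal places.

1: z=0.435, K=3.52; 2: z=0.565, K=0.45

ΣzᵢKᵢ = 1.785; Σzᵢ/Kᵢ = 1.379.
Both exceed 1, so a two-phase solution exists.
Rachford–Rice: g(ψ) = Σ zᵢ(Kᵢ−1)/(1+ψ(Kᵢ−1)) = 0.
Newton iteration, ψ⁰ = 0.5:
  ψ = 0.500: g = 0.0564, g' = -0.866 → ψ = 0.565
  ψ = 0.565: g = 0.0013, g' = -0.830 → ψ = 0.567
Converged at ψ = 0.567.

two-phase, V/F = 0.567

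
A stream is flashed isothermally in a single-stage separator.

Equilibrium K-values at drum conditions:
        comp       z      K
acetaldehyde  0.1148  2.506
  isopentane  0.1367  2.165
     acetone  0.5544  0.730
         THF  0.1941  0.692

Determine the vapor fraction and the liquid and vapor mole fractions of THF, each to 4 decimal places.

ψ = 0.3288, x_THF = 0.2160, y_THF = 0.1495

Let ψ = V/F and solve Σ zᵢ(Kᵢ−1)/(1+ψ(Kᵢ−1)) = 0.
Check two-phase: ΣzᵢKᵢ = 1.1227 > 1 and Σzᵢ/Kᵢ = 1.1489 > 1, so g(0) = 0.1227 > 0 and g(1) = -0.1489 < 0.
Iterate (Newton) starting at ψ = 0.46:
  ψ = 0.4600: g = -0.03474, g' = -0.2472 → ψ = 0.3195
  ψ = 0.3195: g = 0.00267, g' = -0.2883 → ψ = 0.3287
  ψ = 0.3287: g = 0.00002, g' = -0.2850 → ψ = 0.3288
Converged at ψ = 0.3288.
Compositions from xᵢ = zᵢ/(1+ψ(Kᵢ−1)), yᵢ = Kᵢxᵢ:
  acetaldehyde: x = 0.0768, y = 0.1924
  isopentane: x = 0.0988, y = 0.2140
  acetone: x = 0.6084, y = 0.4441
  THF: x = 0.2160, y = 0.1495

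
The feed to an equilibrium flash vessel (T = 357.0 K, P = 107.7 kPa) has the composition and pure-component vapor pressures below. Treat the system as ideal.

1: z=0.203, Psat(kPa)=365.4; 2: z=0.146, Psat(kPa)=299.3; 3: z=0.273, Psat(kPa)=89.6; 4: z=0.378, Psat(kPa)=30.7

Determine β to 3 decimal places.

β = 0.368

Raoult's law: Kᵢ = Pᵢˢᵃᵗ/P = Pᵢˢᵃᵗ/107.7.
  K_1 = 365.4/107.7 = 3.39276, K_2 = 299.3/107.7 = 2.77902, K_3 = 89.6/107.7 = 0.83194, K_4 = 30.7/107.7 = 0.28505
Let β = V/F and solve Σ zᵢ(Kᵢ−1)/(1+β(Kᵢ−1)) = 0.
Feasibility: ΣzᵢKᵢ = 1.429, Σzᵢ/Kᵢ = 1.767 — both > 1, two phases present.
Newton iteration, β⁰ = 0.5:
  β = 0.500: g = -0.1121, g' = -0.848 → β = 0.368
Converged at β = 0.368.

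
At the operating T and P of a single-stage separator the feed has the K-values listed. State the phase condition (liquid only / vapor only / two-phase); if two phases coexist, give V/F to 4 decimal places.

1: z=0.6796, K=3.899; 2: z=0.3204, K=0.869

ΣzᵢKᵢ = 2.9282; Σzᵢ/Kᵢ = 0.5430.
Since Σzᵢ/Kᵢ < 1 the mixture is above its dew point — single vapor phase.

vapor only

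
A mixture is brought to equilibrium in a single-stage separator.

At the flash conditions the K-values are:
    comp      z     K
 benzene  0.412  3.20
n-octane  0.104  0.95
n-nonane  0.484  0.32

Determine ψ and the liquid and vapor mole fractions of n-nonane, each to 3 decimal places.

Newton iteration, ψ⁰ = 0.57:
  ψ = 0.570: g = -0.1406, g' = -0.990 → ψ = 0.428
  ψ = 0.428: g = -0.0026, g' = -0.975 → ψ = 0.425
Converged at ψ = 0.425.
Compositions from xᵢ = zᵢ/(1+ψ(Kᵢ−1)), yᵢ = Kᵢxᵢ:
  benzene: x = 0.213, y = 0.681
  n-octane: x = 0.106, y = 0.101
  n-nonane: x = 0.681, y = 0.218

ψ = 0.425, x_n-nonane = 0.681, y_n-nonane = 0.218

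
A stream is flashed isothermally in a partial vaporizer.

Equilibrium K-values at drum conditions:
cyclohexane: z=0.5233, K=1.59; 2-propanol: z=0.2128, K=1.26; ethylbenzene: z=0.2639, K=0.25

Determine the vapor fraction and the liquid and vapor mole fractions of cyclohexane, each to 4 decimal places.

Rachford–Rice: g(ψ) = Σ zᵢ(Kᵢ−1)/(1+ψ(Kᵢ−1)) = 0.
Check two-phase: ΣzᵢKᵢ = 1.1662 > 1 and Σzᵢ/Kᵢ = 1.5536 > 1, so g(0) = 0.1662 > 0 and g(1) = -0.5536 < 0.
Iterate (Newton) starting at ψ = 0.5:
  ψ = 0.5000: g = -0.02930, g' = -0.4999 → ψ = 0.4414
  ψ = 0.4414: g = -0.00128, g' = -0.4579 → ψ = 0.4386
Converged at ψ = 0.4386.
Compositions from xᵢ = zᵢ/(1+ψ(Kᵢ−1)), yᵢ = Kᵢxᵢ:
  cyclohexane: x = 0.4157, y = 0.6610
  2-propanol: x = 0.1910, y = 0.2407
  ethylbenzene: x = 0.3933, y = 0.0983

ψ = 0.4386, x_cyclohexane = 0.4157, y_cyclohexane = 0.6610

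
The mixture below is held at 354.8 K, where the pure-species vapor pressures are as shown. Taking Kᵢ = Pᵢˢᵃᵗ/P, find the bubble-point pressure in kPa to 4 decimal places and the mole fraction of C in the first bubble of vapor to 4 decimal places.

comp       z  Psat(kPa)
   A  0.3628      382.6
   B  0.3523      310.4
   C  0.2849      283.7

Pbub = 328.9873 kPa, y_C = 0.2457

At the bubble point ψ → 0, so ΣzᵢKᵢ = 1 with Kᵢ = Pᵢˢᵃᵗ/P ⇒ P = ΣzᵢPᵢˢᵃᵗ.
P = 0.3628·382.6 + 0.3523·310.4 + 0.2849·283.7 = 328.9873 kPa
yᵢ = zᵢPᵢˢᵃᵗ/P ⇒ y_C = 0.2849·283.7/328.9873 = 0.2457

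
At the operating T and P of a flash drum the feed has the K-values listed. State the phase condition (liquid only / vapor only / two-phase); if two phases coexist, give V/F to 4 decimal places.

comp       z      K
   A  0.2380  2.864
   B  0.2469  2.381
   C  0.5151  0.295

two-phase, V/F = 0.3668

ΣzᵢKᵢ = 1.4215; Σzᵢ/Kᵢ = 1.9329.
Both exceed 1, so a two-phase solution exists.
Let ψ = V/F and solve Σ zᵢ(Kᵢ−1)/(1+ψ(Kᵢ−1)) = 0.
Newton–Raphson from ψ = 0.5:
  ψ = 0.5000: g = -0.12952, g' = -0.9970 → ψ = 0.3701
  ψ = 0.3701: g = -0.00317, g' = -0.9645 → ψ = 0.3668
Converged at ψ = 0.3668.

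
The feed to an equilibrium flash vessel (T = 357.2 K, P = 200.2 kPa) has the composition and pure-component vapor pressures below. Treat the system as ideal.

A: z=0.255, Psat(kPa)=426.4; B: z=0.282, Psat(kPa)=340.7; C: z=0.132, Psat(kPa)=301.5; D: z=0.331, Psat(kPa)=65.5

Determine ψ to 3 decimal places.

ψ = 0.582

Raoult's law: Kᵢ = Pᵢˢᵃᵗ/P = Pᵢˢᵃᵗ/200.2.
  K_A = 426.4/200.2 = 2.12987, K_B = 340.7/200.2 = 1.70180, K_C = 301.5/200.2 = 1.50599, K_D = 65.5/200.2 = 0.32717
Let ψ = V/F and solve Σ zᵢ(Kᵢ−1)/(1+ψ(Kᵢ−1)) = 0.
Feasibility: ΣzᵢKᵢ = 1.330, Σzᵢ/Kᵢ = 1.385 — both > 1, two phases present.
Newton–Raphson from ψ = 0.5:
  ψ = 0.500: g = 0.0483, g' = -0.571 → ψ = 0.585
  ψ = 0.585: g = -0.0017, g' = -0.615 → ψ = 0.582
Converged at ψ = 0.582.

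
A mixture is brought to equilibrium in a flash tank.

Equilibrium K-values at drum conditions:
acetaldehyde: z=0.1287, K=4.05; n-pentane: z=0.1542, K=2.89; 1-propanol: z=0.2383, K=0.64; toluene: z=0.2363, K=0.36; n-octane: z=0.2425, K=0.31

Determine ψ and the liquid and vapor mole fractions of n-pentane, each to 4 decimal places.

ψ = 0.1956, x_n-pentane = 0.1126, y_n-pentane = 0.3253

Rachford–Rice: g(ψ) = Σ zᵢ(Kᵢ−1)/(1+ψ(Kᵢ−1)) = 0.
g(0) = ΣzᵢKᵢ − 1 = 0.2796 and g(1) = 1 − Σzᵢ/Kᵢ = -0.8961, so a root lies in (0, 1).
Newton–Raphson from ψ = 0.31:
  ψ = 0.3100: g = -0.11255, g' = -0.9119 → ψ = 0.1866
  ψ = 0.1866: g = 0.00988, g' = -1.0997 → ψ = 0.1956
Converged at ψ = 0.1956.
Compositions from xᵢ = zᵢ/(1+ψ(Kᵢ−1)), yᵢ = Kᵢxᵢ:
  acetaldehyde: x = 0.0806, y = 0.3264
  n-pentane: x = 0.1126, y = 0.3253
  1-propanol: x = 0.2564, y = 0.1641
  toluene: x = 0.2701, y = 0.0972
  n-octane: x = 0.2803, y = 0.0869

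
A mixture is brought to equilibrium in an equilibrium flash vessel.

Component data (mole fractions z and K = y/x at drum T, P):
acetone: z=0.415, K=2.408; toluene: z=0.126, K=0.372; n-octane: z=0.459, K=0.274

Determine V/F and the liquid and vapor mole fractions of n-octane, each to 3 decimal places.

Newton iteration, V/F⁰ = 0.62:
  V/F = 0.620: g = -0.4236, g' = -1.168 → V/F = 0.257
  V/F = 0.257: g = -0.0752, g' = -0.880 → V/F = 0.172
  V/F = 0.172: g = 0.0011, g' = -0.912 → V/F = 0.173
Converged at V/F = 0.173.
Compositions from xᵢ = zᵢ/(1+V/F(Kᵢ−1)), yᵢ = Kᵢxᵢ:
  acetone: x = 0.334, y = 0.804
  toluene: x = 0.141, y = 0.053
  n-octane: x = 0.525, y = 0.144

V/F = 0.173, x_n-octane = 0.525, y_n-octane = 0.144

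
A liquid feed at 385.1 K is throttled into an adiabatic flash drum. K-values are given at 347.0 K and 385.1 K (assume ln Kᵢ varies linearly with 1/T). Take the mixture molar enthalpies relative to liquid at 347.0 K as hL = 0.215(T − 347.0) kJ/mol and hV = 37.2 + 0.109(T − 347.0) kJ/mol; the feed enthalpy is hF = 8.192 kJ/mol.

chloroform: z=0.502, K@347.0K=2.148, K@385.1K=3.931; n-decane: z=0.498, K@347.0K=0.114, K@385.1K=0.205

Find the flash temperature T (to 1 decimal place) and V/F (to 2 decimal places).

T = 351.5 K, V/F = 0.20

Adiabatic flash: solve Rachford–Rice at each trial T, then check hF = ψ·hV(T) + (1−ψ)·hL(T).
  T = 347.0 K: K = (2.148, 0.114), RR gives ψ = 0.133, H_out = 4.940 kJ/mol
  T = 385.1 K: K = (3.931, 0.205), RR gives ψ = 0.462, H_out = 23.497 kJ/mol
  T = 366.1 K: K = (2.954, 0.155), RR gives ψ = 0.339, H_out = 16.048 kJ/mol
  T = 356.6 K: K = (2.532, 0.134), RR gives ψ = 0.254, H_out = 11.270 kJ/mol
  T = 351.8 K: K = (2.335, 0.124), RR gives ψ = 0.200, H_out = 8.359 kJ/mol
  T = 349.4 K: K = (2.240, 0.119), RR gives ψ = 0.168, H_out = 6.724 kJ/mol
  T = 350.6 K: K = (2.287, 0.121), RR gives ψ = 0.184, H_out = 7.559 kJ/mol
Linear interpolation between T = 350.6 (H_out = 7.559) and T = 351.8 (H_out = 8.359) on hF = 8.192 gives T ≈ 351.5 K, at which ψ = 0.20.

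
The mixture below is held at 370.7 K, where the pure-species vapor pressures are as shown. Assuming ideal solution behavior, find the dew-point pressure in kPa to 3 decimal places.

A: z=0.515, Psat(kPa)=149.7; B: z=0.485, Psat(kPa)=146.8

At the dew point ψ → 1, so Σzᵢ/Kᵢ = 1 with Kᵢ = Pᵢˢᵃᵗ/P ⇒ 1/P = Σzᵢ/Pᵢˢᵃᵗ.
1/P = 0.515/149.7 + 0.485/146.8 = 0.006744 ⇒ P = 148.279 kPa

Pdew = 148.279 kPa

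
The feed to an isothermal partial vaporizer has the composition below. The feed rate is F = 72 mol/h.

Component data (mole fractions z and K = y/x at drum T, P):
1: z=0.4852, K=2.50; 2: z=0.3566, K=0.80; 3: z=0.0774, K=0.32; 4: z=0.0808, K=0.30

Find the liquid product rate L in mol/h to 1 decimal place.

L = 14.2 mol/h

Newton iteration, ψ⁰ = 0.45:
  ψ = 0.4500: g = 0.19773, g' = -0.5650 → ψ = 0.7999
  ψ = 0.7999: g = 0.00198, g' = -0.6223 → ψ = 0.8031
Converged at ψ = 0.8031.
Then V = ψ·F = 0.8031·72 = 57.8 mol/h and L = F − V = 14.2 mol/h.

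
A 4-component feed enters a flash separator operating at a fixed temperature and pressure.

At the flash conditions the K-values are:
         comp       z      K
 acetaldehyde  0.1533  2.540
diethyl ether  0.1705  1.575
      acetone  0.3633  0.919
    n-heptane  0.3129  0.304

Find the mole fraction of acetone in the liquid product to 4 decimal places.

Newton iteration, ψ⁰ = 0.5:
  ψ = 0.5000: g = -0.15516, g' = -0.5092 → ψ = 0.1953
  ψ = 0.1953: g = -0.01230, g' = -0.4659 → ψ = 0.1689
  ψ = 0.1689: g = 0.00009, g' = -0.4729 → ψ = 0.1691
Converged at ψ = 0.1691.
Compositions from xᵢ = zᵢ/(1+ψ(Kᵢ−1)), yᵢ = Kᵢxᵢ:
  acetaldehyde: x = 0.1216, y = 0.3089
  diethyl ether: x = 0.1554, y = 0.2447
  acetone: x = 0.3683, y = 0.3385
  n-heptane: x = 0.3546, y = 0.1078

x_acetone = 0.3683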